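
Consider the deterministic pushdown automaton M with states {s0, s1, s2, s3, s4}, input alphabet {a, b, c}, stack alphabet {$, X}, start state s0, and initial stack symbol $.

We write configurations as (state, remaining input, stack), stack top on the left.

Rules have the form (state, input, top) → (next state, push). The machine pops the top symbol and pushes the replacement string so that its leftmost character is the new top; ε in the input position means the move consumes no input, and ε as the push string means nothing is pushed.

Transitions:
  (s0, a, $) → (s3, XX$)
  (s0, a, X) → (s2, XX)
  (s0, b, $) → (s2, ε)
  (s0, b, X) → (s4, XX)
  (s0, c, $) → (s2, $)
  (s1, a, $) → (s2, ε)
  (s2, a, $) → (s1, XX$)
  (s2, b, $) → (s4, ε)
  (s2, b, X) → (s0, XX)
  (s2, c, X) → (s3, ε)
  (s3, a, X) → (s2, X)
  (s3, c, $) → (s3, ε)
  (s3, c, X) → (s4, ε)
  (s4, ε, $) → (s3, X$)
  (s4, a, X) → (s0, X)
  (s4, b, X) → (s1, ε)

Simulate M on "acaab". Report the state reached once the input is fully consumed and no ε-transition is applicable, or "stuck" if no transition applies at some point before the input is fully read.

s0

(s0, acaab, $)
  read a, top $: go to s3, push XX$ → (s3, caab, XX$)
  read c, top X: go to s4, push ε → (s4, aab, X$)
  read a, top X: go to s0, push X → (s0, ab, X$)
  read a, top X: go to s2, push XX → (s2, b, XX$)
  read b, top X: go to s0, push XX → (s0, ε, XXX$)
All input consumed; M is in state s0.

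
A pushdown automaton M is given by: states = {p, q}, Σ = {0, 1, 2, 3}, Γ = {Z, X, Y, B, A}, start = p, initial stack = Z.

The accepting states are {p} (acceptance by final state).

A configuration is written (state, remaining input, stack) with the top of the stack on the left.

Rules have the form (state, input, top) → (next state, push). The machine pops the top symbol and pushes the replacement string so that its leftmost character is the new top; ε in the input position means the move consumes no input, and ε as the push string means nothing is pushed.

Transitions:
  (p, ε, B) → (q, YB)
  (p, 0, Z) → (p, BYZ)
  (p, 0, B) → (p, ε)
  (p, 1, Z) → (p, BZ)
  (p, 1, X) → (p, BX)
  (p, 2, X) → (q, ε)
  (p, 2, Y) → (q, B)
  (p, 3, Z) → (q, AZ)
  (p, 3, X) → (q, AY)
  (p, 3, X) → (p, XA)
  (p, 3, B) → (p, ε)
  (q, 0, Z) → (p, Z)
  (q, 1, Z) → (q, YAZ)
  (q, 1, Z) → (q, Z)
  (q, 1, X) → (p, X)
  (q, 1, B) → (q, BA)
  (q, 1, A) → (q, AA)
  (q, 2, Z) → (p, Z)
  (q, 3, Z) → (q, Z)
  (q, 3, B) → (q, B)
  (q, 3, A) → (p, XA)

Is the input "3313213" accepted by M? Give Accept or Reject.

One accepting computation: (p, 3313213, Z) ⊢ (q, 313213, AZ) ⊢ (p, 13213, XAZ) ⊢ (p, 3213, BXAZ) ⊢ (p, 213, XAZ) ⊢ (q, 13, AZ) ⊢ (q, 3, AAZ) ⊢ (p, ε, XAAZ)
All input consumed and state p ∈ F.

Accept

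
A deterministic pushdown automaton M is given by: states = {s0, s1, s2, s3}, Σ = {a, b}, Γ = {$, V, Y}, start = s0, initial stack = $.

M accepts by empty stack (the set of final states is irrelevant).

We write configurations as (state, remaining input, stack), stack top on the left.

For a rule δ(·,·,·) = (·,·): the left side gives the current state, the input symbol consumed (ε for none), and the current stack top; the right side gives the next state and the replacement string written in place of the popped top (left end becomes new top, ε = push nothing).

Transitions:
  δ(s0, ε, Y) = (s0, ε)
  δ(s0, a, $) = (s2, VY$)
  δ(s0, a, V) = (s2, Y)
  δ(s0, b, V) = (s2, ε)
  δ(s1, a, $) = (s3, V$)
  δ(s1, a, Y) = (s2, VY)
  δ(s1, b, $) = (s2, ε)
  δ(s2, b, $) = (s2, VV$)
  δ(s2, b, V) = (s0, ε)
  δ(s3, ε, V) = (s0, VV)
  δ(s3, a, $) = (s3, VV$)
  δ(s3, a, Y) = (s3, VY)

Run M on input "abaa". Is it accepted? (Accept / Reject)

Reject

(s0, abaa, $)
  read a, top $: go to s2, push VY$ → (s2, baa, VY$)
  read b, top V: go to s0, push ε → (s0, aa, Y$)
  ε-move, top Y: go to s0, push ε → (s0, aa, $)
  read a, top $: go to s2, push VY$ → (s2, a, VY$)
No transition applies at (s2, a, VY$); input not fully consumed.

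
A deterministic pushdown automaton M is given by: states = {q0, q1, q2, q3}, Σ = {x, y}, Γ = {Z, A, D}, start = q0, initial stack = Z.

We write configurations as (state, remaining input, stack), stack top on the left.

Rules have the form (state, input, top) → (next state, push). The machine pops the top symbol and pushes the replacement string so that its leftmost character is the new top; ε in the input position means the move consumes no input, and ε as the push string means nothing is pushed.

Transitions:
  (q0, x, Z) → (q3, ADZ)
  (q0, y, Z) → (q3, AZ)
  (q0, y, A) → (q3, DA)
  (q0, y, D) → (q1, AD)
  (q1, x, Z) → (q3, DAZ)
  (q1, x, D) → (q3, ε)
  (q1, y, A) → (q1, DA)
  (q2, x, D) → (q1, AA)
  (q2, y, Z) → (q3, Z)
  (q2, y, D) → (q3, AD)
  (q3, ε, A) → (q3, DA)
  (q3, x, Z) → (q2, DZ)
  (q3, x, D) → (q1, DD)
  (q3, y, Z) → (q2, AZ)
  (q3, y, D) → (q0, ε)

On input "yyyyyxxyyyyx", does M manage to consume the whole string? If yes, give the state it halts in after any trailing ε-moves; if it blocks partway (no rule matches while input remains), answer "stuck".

(q0, yyyyyxxyyyyx, Z) ⊢ (q3, yyyyxxyyyyx, AZ) ⊢ (q3, yyyyxxyyyyx, DAZ) ⊢ (q0, yyyxxyyyyx, AZ) ⊢ (q3, yyxxyyyyx, DAZ) ⊢ (q0, yxxyyyyx, AZ) ⊢ (q3, xxyyyyx, DAZ) ⊢ (q1, xyyyyx, DDAZ) ⊢ (q3, yyyyx, DAZ) ⊢ (q0, yyyx, AZ) ⊢ (q3, yyx, DAZ) ⊢ (q0, yx, AZ) ⊢ (q3, x, DAZ) ⊢ (q1, ε, DDAZ)
All input consumed; M is in state q1.

q1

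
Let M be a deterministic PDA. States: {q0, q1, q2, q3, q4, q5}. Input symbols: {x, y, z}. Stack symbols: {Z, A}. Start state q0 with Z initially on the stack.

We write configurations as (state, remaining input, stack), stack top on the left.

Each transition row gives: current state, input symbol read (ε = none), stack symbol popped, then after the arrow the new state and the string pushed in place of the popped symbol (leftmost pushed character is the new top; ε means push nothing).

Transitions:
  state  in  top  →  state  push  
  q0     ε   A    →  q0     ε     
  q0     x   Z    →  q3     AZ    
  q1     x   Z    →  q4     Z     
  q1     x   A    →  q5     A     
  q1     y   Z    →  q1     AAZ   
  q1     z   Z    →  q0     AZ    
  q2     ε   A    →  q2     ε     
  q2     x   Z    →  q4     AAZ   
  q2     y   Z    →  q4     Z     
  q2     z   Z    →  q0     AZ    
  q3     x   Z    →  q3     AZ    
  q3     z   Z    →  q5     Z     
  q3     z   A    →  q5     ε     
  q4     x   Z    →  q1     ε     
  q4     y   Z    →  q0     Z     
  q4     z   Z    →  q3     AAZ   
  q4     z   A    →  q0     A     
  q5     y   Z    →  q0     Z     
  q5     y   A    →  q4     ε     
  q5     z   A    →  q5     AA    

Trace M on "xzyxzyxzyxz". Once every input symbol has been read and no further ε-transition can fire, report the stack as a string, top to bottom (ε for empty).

Z

(q0, xzyxzyxzyxz, Z)
  read x, top Z: go to q3, push AZ → (q3, zyxzyxzyxz, AZ)
  read z, top A: go to q5, push ε → (q5, yxzyxzyxz, Z)
  read y, top Z: go to q0, push Z → (q0, xzyxzyxz, Z)
  read x, top Z: go to q3, push AZ → (q3, zyxzyxz, AZ)
  read z, top A: go to q5, push ε → (q5, yxzyxz, Z)
  read y, top Z: go to q0, push Z → (q0, xzyxz, Z)
  read x, top Z: go to q3, push AZ → (q3, zyxz, AZ)
  read z, top A: go to q5, push ε → (q5, yxz, Z)
  read y, top Z: go to q0, push Z → (q0, xz, Z)
  read x, top Z: go to q3, push AZ → (q3, z, AZ)
  read z, top A: go to q5, push ε → (q5, ε, Z)
All input consumed in state q5 with stack Z.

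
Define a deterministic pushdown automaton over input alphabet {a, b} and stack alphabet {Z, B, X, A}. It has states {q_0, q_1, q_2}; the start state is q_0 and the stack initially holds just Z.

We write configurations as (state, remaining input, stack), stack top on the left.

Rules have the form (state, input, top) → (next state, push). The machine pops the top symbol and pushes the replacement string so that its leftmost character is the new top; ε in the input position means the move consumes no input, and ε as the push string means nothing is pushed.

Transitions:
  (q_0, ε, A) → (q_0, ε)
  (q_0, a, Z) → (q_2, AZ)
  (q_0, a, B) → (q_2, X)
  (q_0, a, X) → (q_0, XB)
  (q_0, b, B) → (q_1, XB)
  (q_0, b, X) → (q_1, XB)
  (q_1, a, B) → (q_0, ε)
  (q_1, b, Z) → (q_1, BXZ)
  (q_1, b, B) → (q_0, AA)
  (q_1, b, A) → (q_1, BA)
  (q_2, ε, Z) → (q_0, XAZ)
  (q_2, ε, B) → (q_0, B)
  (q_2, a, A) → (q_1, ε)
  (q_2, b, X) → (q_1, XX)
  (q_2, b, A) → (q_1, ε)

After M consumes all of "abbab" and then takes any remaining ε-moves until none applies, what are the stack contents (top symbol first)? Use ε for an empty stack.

XBZ

(q_0, abbab, Z)
  read a, top Z: go to q_2, push AZ → (q_2, bbab, AZ)
  read b, top A: go to q_1, push ε → (q_1, bab, Z)
  read b, top Z: go to q_1, push BXZ → (q_1, ab, BXZ)
  read a, top B: go to q_0, push ε → (q_0, b, XZ)
  read b, top X: go to q_1, push XB → (q_1, ε, XBZ)
All input consumed in state q_1 with stack XBZ.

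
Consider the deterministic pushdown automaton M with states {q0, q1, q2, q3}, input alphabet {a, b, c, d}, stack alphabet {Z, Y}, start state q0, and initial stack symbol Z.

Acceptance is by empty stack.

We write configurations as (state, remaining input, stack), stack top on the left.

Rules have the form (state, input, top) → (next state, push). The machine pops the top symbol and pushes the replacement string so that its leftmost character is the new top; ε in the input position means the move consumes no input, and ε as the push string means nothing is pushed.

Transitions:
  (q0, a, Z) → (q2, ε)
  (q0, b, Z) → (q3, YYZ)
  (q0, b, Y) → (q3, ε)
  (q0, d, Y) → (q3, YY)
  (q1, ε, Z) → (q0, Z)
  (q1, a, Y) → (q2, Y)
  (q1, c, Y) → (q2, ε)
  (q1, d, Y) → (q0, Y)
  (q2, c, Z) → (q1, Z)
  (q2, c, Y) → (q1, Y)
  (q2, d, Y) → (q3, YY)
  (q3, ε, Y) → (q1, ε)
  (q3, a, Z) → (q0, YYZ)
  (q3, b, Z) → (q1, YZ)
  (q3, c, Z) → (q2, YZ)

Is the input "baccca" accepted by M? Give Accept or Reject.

Accept

(q0, baccca, Z) ⊢ (q3, accca, YYZ) ⊢ (q1, accca, YZ) ⊢ (q2, ccca, YZ) ⊢ (q1, cca, YZ) ⊢ (q2, ca, Z) ⊢ (q1, a, Z) ⊢ (q0, a, Z) ⊢ (q2, ε, ε)
All input consumed and the stack is empty.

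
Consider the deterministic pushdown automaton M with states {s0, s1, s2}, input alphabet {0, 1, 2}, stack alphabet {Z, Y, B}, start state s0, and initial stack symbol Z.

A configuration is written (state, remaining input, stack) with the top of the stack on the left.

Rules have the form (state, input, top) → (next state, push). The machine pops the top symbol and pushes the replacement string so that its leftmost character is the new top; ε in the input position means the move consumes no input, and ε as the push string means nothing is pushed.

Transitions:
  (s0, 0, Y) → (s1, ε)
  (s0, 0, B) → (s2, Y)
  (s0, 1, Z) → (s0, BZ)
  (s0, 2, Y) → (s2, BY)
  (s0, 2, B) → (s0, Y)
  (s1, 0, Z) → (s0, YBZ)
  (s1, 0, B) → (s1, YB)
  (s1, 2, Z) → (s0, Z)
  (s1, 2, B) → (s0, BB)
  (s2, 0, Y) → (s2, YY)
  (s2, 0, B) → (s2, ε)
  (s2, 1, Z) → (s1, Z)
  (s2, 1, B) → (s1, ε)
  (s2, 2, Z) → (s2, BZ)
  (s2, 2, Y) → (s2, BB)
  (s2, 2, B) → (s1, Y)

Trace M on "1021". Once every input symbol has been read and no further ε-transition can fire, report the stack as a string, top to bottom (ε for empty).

BZ

(s0, 1021, Z)
  read 1, top Z: go to s0, push BZ → (s0, 021, BZ)
  read 0, top B: go to s2, push Y → (s2, 21, YZ)
  read 2, top Y: go to s2, push BB → (s2, 1, BBZ)
  read 1, top B: go to s1, push ε → (s1, ε, BZ)
All input consumed in state s1 with stack BZ.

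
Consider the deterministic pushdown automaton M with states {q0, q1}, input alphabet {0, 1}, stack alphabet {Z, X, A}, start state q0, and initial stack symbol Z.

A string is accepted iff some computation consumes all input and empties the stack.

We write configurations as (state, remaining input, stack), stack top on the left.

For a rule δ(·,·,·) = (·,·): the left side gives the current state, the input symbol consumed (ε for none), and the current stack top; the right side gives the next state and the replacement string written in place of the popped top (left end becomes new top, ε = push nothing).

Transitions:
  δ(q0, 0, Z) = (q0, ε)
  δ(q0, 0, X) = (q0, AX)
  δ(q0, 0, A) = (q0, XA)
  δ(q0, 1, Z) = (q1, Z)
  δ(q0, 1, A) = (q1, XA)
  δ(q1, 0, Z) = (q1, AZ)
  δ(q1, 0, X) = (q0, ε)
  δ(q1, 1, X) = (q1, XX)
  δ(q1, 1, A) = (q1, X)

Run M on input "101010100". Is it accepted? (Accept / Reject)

Accept

(q0, 101010100, Z) ⊢ (q1, 01010100, Z) ⊢ (q1, 1010100, AZ) ⊢ (q1, 010100, XZ) ⊢ (q0, 10100, Z) ⊢ (q1, 0100, Z) ⊢ (q1, 100, AZ) ⊢ (q1, 00, XZ) ⊢ (q0, 0, Z) ⊢ (q0, ε, ε)
All input consumed and the stack is empty.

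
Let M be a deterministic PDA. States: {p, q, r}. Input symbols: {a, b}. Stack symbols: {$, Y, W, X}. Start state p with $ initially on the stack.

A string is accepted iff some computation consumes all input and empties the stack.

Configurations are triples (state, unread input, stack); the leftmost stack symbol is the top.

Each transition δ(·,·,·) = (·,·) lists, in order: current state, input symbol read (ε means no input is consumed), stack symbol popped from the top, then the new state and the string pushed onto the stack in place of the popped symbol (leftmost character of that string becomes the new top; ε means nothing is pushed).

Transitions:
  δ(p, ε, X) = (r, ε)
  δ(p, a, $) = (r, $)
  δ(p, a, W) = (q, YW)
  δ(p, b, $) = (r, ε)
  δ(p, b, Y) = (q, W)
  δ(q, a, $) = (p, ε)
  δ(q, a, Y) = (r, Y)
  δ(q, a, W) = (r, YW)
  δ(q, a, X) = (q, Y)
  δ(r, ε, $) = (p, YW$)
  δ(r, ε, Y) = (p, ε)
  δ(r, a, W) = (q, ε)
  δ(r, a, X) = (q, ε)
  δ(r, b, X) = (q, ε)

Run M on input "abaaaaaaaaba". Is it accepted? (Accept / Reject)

(p, abaaaaaaaaba, $) ⊢ (r, baaaaaaaaba, $) ⊢ (p, baaaaaaaaba, YW$) ⊢ (q, aaaaaaaaba, WW$) ⊢ (r, aaaaaaaba, YWW$) ⊢ (p, aaaaaaaba, WW$) ⊢ (q, aaaaaaba, YWW$) ⊢ (r, aaaaaba, YWW$) ⊢ (p, aaaaaba, WW$) ⊢ (q, aaaaba, YWW$) ⊢ (r, aaaba, YWW$) ⊢ (p, aaaba, WW$) ⊢ (q, aaba, YWW$) ⊢ (r, aba, YWW$) ⊢ (p, aba, WW$) ⊢ (q, ba, YWW$)
No transition applies at (q, ba, YWW$); input not fully consumed.

Reject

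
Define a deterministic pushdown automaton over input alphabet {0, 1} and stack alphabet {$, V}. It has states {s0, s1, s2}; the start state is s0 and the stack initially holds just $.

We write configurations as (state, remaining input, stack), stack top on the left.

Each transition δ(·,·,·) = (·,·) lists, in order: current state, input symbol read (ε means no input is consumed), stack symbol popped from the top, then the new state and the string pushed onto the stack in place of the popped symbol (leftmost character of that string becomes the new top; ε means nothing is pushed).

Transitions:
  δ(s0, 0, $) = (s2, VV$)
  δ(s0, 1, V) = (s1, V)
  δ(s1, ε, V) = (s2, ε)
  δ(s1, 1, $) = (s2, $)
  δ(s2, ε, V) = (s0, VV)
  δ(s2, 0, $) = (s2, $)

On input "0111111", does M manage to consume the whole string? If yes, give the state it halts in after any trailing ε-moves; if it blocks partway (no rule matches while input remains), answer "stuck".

(s0, 0111111, $) ⊢ (s2, 111111, VV$) ⊢ (s0, 111111, VVV$) ⊢ (s1, 11111, VVV$) ⊢ (s2, 11111, VV$) ⊢ (s0, 11111, VVV$) ⊢ (s1, 1111, VVV$) ⊢ (s2, 1111, VV$) ⊢ (s0, 1111, VVV$) ⊢ (s1, 111, VVV$) ⊢ (s2, 111, VV$) ⊢ (s0, 111, VVV$) ⊢ (s1, 11, VVV$) ⊢ (s2, 11, VV$) ⊢ (s0, 11, VVV$) ⊢ (s1, 1, VVV$) ⊢ (s2, 1, VV$) ⊢ (s0, 1, VVV$) ⊢ (s1, ε, VVV$) ⊢ (s2, ε, VV$) ⊢ (s0, ε, VVV$)
All input consumed; M is in state s0.

s0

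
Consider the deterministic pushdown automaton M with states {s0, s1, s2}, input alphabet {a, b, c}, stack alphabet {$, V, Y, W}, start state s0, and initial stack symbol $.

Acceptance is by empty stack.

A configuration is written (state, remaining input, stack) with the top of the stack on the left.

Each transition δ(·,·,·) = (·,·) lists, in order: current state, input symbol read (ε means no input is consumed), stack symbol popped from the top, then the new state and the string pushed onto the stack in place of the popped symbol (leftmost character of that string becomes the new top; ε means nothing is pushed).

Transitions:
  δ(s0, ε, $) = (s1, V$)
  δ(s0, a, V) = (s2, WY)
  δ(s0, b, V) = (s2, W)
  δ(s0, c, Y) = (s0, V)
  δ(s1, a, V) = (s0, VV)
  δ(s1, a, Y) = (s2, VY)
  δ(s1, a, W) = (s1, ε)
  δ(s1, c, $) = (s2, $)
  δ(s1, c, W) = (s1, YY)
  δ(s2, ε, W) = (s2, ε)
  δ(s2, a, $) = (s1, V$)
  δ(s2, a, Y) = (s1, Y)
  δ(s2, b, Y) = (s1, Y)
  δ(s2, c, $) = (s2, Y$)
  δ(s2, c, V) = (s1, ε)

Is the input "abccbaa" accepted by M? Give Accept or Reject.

(s0, abccbaa, $)
  ε-move, top $: go to s1, push V$ → (s1, abccbaa, V$)
  read a, top V: go to s0, push VV → (s0, bccbaa, VV$)
  read b, top V: go to s2, push W → (s2, ccbaa, WV$)
  ε-move, top W: go to s2, push ε → (s2, ccbaa, V$)
  read c, top V: go to s1, push ε → (s1, cbaa, $)
  read c, top $: go to s2, push $ → (s2, baa, $)
No transition applies at (s2, baa, $); input not fully consumed.

Reject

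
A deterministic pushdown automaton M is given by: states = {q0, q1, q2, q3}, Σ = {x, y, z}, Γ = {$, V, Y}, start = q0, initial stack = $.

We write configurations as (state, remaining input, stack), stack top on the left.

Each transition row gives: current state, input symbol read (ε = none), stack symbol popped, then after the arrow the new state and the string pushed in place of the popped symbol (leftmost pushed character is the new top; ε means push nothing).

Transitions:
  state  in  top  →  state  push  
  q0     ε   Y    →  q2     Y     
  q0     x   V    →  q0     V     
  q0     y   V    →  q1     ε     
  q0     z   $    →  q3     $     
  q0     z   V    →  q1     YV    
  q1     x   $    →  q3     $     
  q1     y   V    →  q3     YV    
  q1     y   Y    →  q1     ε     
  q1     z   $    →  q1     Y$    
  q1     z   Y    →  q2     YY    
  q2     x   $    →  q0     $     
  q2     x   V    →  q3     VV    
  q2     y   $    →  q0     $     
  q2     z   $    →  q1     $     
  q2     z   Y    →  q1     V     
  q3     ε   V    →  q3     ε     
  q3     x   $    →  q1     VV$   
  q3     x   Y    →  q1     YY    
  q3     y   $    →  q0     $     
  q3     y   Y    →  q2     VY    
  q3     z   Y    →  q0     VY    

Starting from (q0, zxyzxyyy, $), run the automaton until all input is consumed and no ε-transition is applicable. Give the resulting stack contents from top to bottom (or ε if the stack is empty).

(q0, zxyzxyyy, $)
  read z, top $: go to q3, push $ → (q3, xyzxyyy, $)
  read x, top $: go to q1, push VV$ → (q1, yzxyyy, VV$)
  read y, top V: go to q3, push YV → (q3, zxyyy, YVV$)
  read z, top Y: go to q0, push VY → (q0, xyyy, VYVV$)
  read x, top V: go to q0, push V → (q0, yyy, VYVV$)
  read y, top V: go to q1, push ε → (q1, yy, YVV$)
  read y, top Y: go to q1, push ε → (q1, y, VV$)
  read y, top V: go to q3, push YV → (q3, ε, YVV$)
All input consumed in state q3 with stack YVV$.

YVV$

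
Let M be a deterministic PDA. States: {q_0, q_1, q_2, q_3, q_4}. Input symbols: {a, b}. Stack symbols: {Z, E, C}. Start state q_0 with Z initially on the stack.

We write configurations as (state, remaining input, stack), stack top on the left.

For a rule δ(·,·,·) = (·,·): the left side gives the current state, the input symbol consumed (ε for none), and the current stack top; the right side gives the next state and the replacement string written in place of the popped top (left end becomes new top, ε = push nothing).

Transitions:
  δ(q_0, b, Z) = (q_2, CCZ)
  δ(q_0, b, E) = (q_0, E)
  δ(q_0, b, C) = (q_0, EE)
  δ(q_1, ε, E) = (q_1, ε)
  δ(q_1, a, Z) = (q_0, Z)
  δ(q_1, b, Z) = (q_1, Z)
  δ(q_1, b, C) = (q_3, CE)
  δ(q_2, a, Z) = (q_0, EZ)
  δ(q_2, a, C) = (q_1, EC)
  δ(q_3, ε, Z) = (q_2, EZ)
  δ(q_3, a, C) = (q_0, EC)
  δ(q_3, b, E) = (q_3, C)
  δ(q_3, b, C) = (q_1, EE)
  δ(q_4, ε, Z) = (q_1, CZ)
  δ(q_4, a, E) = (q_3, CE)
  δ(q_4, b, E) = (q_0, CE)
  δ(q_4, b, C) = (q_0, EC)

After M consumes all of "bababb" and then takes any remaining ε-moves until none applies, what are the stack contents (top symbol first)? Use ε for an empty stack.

ECECZ

(q_0, bababb, Z)
  read b, top Z: go to q_2, push CCZ → (q_2, ababb, CCZ)
  read a, top C: go to q_1, push EC → (q_1, babb, ECCZ)
  ε-move, top E: go to q_1, push ε → (q_1, babb, CCZ)
  read b, top C: go to q_3, push CE → (q_3, abb, CECZ)
  read a, top C: go to q_0, push EC → (q_0, bb, ECECZ)
  read b, top E: go to q_0, push E → (q_0, b, ECECZ)
  read b, top E: go to q_0, push E → (q_0, ε, ECECZ)
All input consumed in state q_0 with stack ECECZ.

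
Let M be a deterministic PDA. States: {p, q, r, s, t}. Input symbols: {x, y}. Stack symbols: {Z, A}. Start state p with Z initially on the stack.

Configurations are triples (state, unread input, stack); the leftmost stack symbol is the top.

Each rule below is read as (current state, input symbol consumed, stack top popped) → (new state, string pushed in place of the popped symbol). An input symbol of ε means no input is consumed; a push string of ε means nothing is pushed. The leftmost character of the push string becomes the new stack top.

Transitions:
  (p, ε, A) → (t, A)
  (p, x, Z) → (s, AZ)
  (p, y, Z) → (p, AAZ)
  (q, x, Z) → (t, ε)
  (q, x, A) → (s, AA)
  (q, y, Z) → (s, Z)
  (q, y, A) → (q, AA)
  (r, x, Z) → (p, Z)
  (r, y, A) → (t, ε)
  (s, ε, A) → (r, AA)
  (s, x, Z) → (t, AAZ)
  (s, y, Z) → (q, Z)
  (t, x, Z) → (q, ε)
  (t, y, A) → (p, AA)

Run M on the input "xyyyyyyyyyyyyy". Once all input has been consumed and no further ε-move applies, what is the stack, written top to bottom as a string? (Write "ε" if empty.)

(p, xyyyyyyyyyyyyy, Z) ⊢ (s, yyyyyyyyyyyyy, AZ) ⊢ (r, yyyyyyyyyyyyy, AAZ) ⊢ (t, yyyyyyyyyyyy, AZ) ⊢ (p, yyyyyyyyyyy, AAZ) ⊢ (t, yyyyyyyyyyy, AAZ) ⊢ (p, yyyyyyyyyy, AAAZ) ⊢ (t, yyyyyyyyyy, AAAZ) ⊢ (p, yyyyyyyyy, AAAAZ) ⊢ (t, yyyyyyyyy, AAAAZ) ⊢ (p, yyyyyyyy, AAAAAZ) ⊢ (t, yyyyyyyy, AAAAAZ) ⊢ (p, yyyyyyy, AAAAAAZ) ⊢ (t, yyyyyyy, AAAAAAZ) ⊢ (p, yyyyyy, AAAAAAAZ) ⊢ (t, yyyyyy, AAAAAAAZ) ⊢ (p, yyyyy, AAAAAAAAZ) ⊢ (t, yyyyy, AAAAAAAAZ) ⊢ (p, yyyy, AAAAAAAAAZ) ⊢ (t, yyyy, AAAAAAAAAZ) ⊢ (p, yyy, AAAAAAAAAAZ) ⊢ (t, yyy, AAAAAAAAAAZ) ⊢ (p, yy, AAAAAAAAAAAZ) ⊢ (t, yy, AAAAAAAAAAAZ) ⊢ (p, y, AAAAAAAAAAAAZ) ⊢ (t, y, AAAAAAAAAAAAZ) ⊢ (p, ε, AAAAAAAAAAAAAZ) ⊢ (t, ε, AAAAAAAAAAAAAZ)
All input consumed in state t with stack AAAAAAAAAAAAAZ.

AAAAAAAAAAAAAZ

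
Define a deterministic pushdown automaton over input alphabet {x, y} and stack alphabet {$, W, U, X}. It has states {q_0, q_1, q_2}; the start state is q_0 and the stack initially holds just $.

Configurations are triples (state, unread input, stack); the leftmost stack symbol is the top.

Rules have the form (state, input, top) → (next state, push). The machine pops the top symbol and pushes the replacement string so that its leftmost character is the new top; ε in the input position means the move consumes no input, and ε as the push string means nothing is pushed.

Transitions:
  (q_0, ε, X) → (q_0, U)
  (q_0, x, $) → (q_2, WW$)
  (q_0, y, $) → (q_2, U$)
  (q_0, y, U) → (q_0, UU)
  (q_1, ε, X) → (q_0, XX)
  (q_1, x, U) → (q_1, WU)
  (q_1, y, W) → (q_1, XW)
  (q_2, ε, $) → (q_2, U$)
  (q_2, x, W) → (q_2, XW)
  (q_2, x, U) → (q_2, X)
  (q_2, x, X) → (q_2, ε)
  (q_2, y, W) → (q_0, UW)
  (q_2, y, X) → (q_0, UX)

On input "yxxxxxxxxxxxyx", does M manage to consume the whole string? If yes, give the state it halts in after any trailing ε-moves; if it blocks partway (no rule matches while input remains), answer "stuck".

(q_0, yxxxxxxxxxxxyx, $)
  read y, top $: go to q_2, push U$ → (q_2, xxxxxxxxxxxyx, U$)
  read x, top U: go to q_2, push X → (q_2, xxxxxxxxxxyx, X$)
  read x, top X: go to q_2, push ε → (q_2, xxxxxxxxxyx, $)
  ε-move, top $: go to q_2, push U$ → (q_2, xxxxxxxxxyx, U$)
  read x, top U: go to q_2, push X → (q_2, xxxxxxxxyx, X$)
  read x, top X: go to q_2, push ε → (q_2, xxxxxxxyx, $)
  ε-move, top $: go to q_2, push U$ → (q_2, xxxxxxxyx, U$)
  read x, top U: go to q_2, push X → (q_2, xxxxxxyx, X$)
  read x, top X: go to q_2, push ε → (q_2, xxxxxyx, $)
  ε-move, top $: go to q_2, push U$ → (q_2, xxxxxyx, U$)
  read x, top U: go to q_2, push X → (q_2, xxxxyx, X$)
  read x, top X: go to q_2, push ε → (q_2, xxxyx, $)
  ε-move, top $: go to q_2, push U$ → (q_2, xxxyx, U$)
  read x, top U: go to q_2, push X → (q_2, xxyx, X$)
  read x, top X: go to q_2, push ε → (q_2, xyx, $)
  ε-move, top $: go to q_2, push U$ → (q_2, xyx, U$)
  read x, top U: go to q_2, push X → (q_2, yx, X$)
  read y, top X: go to q_0, push UX → (q_0, x, UX$)
No transition for (q_0, x, top U); M blocks with input x remaining.

stuck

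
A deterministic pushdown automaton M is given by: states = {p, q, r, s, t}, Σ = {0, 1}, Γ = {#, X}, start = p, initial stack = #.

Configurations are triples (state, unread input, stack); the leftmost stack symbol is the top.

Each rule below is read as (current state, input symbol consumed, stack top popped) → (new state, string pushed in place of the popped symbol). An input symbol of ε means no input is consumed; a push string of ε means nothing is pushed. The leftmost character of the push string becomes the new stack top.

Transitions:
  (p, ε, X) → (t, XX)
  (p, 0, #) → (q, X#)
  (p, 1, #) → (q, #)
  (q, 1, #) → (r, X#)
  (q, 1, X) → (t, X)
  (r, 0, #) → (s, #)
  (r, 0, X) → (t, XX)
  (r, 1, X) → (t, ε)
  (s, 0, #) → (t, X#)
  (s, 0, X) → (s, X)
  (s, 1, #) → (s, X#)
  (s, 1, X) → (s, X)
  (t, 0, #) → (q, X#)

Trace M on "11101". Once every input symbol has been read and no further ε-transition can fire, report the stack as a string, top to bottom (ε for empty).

X#

(p, 11101, #)
  read 1, top #: go to q, push # → (q, 1101, #)
  read 1, top #: go to r, push X# → (r, 101, X#)
  read 1, top X: go to t, push ε → (t, 01, #)
  read 0, top #: go to q, push X# → (q, 1, X#)
  read 1, top X: go to t, push X → (t, ε, X#)
All input consumed in state t with stack X#.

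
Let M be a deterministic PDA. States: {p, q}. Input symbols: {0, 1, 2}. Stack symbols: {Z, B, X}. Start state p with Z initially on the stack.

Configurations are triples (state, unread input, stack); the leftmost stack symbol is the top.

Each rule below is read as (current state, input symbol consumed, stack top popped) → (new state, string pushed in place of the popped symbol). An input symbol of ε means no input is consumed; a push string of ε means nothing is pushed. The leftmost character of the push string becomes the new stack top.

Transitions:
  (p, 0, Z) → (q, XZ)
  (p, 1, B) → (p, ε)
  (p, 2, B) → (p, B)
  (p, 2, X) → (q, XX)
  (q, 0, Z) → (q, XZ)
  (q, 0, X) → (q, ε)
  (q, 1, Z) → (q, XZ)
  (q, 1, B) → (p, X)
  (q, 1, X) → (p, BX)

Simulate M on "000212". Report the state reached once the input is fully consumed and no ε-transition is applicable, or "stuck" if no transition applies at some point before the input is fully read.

stuck

(p, 000212, Z)
  read 0, top Z: go to q, push XZ → (q, 00212, XZ)
  read 0, top X: go to q, push ε → (q, 0212, Z)
  read 0, top Z: go to q, push XZ → (q, 212, XZ)
No transition for (q, 2, top X); M blocks with input 212 remaining.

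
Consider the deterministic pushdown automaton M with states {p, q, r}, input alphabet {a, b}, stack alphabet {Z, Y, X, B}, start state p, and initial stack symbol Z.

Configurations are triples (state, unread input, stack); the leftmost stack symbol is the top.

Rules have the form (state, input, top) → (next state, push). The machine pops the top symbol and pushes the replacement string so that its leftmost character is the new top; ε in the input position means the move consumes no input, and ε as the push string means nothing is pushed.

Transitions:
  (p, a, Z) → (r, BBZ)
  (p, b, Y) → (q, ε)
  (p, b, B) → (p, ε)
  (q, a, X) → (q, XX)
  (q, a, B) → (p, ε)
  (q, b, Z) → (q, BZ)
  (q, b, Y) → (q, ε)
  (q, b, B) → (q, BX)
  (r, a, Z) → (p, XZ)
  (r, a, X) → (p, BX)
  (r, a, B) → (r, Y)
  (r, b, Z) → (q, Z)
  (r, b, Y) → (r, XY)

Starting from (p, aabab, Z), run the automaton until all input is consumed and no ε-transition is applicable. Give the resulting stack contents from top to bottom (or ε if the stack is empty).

XYBZ

(p, aabab, Z)
  read a, top Z: go to r, push BBZ → (r, abab, BBZ)
  read a, top B: go to r, push Y → (r, bab, YBZ)
  read b, top Y: go to r, push XY → (r, ab, XYBZ)
  read a, top X: go to p, push BX → (p, b, BXYBZ)
  read b, top B: go to p, push ε → (p, ε, XYBZ)
All input consumed in state p with stack XYBZ.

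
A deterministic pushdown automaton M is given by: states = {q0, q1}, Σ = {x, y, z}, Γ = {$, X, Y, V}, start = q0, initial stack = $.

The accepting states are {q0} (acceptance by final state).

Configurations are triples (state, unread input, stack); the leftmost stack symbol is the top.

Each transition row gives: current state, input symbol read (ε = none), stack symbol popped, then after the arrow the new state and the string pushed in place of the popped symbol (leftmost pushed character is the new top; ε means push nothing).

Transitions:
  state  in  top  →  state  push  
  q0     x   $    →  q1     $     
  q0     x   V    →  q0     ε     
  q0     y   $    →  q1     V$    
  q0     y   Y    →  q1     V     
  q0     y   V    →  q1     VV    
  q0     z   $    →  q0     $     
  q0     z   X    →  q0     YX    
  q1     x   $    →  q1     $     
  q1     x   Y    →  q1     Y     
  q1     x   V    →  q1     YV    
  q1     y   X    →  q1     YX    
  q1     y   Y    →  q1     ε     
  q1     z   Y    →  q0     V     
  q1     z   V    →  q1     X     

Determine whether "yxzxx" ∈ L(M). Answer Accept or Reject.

(q0, yxzxx, $)
  read y, top $: go to q1, push V$ → (q1, xzxx, V$)
  read x, top V: go to q1, push YV → (q1, zxx, YV$)
  read z, top Y: go to q0, push V → (q0, xx, VV$)
  read x, top V: go to q0, push ε → (q0, x, V$)
  read x, top V: go to q0, push ε → (q0, ε, $)
All input consumed; state q0 ∈ F.

Accept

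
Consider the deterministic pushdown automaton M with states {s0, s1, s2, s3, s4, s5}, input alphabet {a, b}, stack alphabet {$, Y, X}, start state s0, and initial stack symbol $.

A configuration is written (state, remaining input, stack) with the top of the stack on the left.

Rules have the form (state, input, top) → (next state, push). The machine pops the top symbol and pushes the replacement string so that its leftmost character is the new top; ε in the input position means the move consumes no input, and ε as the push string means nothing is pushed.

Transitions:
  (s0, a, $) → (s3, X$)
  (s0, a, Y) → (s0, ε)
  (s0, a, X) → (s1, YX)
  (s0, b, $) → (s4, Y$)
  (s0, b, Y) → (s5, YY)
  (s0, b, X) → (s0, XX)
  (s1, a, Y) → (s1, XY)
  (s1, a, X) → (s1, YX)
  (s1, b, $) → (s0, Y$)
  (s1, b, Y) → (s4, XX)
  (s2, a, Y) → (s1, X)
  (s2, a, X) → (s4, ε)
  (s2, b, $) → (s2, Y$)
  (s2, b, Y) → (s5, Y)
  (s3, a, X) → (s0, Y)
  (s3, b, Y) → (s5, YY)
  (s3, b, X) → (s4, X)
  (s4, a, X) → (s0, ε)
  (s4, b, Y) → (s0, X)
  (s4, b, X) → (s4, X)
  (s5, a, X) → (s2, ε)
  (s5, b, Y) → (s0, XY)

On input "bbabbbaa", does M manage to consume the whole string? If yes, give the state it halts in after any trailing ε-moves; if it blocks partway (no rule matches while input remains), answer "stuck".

s1

(s0, bbabbbaa, $) ⊢ (s4, babbbaa, Y$) ⊢ (s0, abbbaa, X$) ⊢ (s1, bbbaa, YX$) ⊢ (s4, bbaa, XXX$) ⊢ (s4, baa, XXX$) ⊢ (s4, aa, XXX$) ⊢ (s0, a, XX$) ⊢ (s1, ε, YXX$)
All input consumed; M is in state s1.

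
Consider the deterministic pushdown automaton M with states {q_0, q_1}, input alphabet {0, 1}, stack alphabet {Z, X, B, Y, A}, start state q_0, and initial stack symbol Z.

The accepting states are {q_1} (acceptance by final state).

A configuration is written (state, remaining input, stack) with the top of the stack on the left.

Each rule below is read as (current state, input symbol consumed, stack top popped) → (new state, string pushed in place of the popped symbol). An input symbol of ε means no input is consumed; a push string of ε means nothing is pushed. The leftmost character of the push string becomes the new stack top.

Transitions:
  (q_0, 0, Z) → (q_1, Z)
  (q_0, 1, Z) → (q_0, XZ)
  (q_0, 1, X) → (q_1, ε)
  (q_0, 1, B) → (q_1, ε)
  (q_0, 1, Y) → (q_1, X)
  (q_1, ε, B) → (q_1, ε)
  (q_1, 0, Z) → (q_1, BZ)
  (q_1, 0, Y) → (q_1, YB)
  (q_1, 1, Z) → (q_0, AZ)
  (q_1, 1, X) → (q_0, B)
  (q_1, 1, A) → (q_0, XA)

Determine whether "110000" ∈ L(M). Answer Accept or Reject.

(q_0, 110000, Z)
  read 1, top Z: go to q_0, push XZ → (q_0, 10000, XZ)
  read 1, top X: go to q_1, push ε → (q_1, 0000, Z)
  read 0, top Z: go to q_1, push BZ → (q_1, 000, BZ)
  ε-move, top B: go to q_1, push ε → (q_1, 000, Z)
  read 0, top Z: go to q_1, push BZ → (q_1, 00, BZ)
  ε-move, top B: go to q_1, push ε → (q_1, 00, Z)
  read 0, top Z: go to q_1, push BZ → (q_1, 0, BZ)
  ε-move, top B: go to q_1, push ε → (q_1, 0, Z)
  read 0, top Z: go to q_1, push BZ → (q_1, ε, BZ)
All input consumed; state q_1 ∈ F.

Accept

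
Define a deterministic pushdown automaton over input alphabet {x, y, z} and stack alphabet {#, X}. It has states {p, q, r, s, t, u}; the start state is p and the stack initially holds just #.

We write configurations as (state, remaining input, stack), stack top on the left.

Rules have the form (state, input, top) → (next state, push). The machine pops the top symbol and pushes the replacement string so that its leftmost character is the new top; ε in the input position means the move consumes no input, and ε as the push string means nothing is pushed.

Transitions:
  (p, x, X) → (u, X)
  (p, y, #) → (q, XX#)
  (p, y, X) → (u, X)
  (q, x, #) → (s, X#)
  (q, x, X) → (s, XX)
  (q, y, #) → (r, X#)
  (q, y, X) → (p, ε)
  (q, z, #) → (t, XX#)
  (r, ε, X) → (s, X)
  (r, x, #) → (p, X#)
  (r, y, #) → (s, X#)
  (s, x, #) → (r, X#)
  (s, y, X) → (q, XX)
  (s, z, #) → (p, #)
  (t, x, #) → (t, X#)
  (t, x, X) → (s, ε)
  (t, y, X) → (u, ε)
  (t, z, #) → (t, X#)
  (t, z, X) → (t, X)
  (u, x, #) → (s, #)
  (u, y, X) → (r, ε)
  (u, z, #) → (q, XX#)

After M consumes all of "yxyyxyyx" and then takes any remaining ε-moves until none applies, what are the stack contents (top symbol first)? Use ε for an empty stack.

(p, yxyyxyyx, #) ⊢ (q, xyyxyyx, XX#) ⊢ (s, yyxyyx, XXX#) ⊢ (q, yxyyx, XXXX#) ⊢ (p, xyyx, XXX#) ⊢ (u, yyx, XXX#) ⊢ (r, yx, XX#) ⊢ (s, yx, XX#) ⊢ (q, x, XXX#) ⊢ (s, ε, XXXX#)
All input consumed in state s with stack XXXX#.

XXXX#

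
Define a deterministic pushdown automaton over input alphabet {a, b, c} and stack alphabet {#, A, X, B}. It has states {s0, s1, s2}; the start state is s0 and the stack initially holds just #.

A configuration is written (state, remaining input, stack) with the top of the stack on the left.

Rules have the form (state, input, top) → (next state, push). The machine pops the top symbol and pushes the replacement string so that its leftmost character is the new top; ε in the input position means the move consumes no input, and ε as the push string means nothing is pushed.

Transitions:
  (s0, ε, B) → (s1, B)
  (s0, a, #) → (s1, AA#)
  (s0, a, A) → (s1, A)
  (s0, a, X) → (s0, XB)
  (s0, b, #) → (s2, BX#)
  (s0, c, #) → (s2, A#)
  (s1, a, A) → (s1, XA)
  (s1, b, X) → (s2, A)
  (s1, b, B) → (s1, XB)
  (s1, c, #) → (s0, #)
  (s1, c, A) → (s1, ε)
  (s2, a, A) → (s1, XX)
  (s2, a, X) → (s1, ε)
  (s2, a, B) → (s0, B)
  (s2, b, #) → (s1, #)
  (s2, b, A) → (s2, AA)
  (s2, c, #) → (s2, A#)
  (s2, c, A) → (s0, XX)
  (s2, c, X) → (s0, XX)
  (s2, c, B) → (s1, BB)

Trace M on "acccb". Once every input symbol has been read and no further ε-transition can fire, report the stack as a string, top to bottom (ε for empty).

(s0, acccb, #)
  read a, top #: go to s1, push AA# → (s1, cccb, AA#)
  read c, top A: go to s1, push ε → (s1, ccb, A#)
  read c, top A: go to s1, push ε → (s1, cb, #)
  read c, top #: go to s0, push # → (s0, b, #)
  read b, top #: go to s2, push BX# → (s2, ε, BX#)
All input consumed in state s2 with stack BX#.

BX#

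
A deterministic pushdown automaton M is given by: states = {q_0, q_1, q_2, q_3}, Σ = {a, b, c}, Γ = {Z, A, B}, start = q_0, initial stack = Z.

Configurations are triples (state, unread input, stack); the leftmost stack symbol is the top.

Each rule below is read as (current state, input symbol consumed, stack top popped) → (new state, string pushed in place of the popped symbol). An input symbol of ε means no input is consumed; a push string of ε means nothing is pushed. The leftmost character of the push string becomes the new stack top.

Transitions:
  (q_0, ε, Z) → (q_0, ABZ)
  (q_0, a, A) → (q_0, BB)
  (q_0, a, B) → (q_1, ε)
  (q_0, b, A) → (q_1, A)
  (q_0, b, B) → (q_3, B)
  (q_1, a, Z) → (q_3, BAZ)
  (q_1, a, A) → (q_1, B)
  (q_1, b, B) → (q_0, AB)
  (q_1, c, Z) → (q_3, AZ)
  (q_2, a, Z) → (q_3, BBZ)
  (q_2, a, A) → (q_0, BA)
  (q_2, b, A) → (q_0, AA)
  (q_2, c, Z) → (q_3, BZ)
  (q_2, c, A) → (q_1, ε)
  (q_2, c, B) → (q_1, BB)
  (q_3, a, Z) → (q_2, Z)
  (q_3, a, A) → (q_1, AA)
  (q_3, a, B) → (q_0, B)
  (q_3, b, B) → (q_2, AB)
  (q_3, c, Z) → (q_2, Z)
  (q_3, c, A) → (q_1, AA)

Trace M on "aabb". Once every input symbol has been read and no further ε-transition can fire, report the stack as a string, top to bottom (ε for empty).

ABBZ

(q_0, aabb, Z)
  ε-move, top Z: go to q_0, push ABZ → (q_0, aabb, ABZ)
  read a, top A: go to q_0, push BB → (q_0, abb, BBBZ)
  read a, top B: go to q_1, push ε → (q_1, bb, BBZ)
  read b, top B: go to q_0, push AB → (q_0, b, ABBZ)
  read b, top A: go to q_1, push A → (q_1, ε, ABBZ)
All input consumed in state q_1 with stack ABBZ.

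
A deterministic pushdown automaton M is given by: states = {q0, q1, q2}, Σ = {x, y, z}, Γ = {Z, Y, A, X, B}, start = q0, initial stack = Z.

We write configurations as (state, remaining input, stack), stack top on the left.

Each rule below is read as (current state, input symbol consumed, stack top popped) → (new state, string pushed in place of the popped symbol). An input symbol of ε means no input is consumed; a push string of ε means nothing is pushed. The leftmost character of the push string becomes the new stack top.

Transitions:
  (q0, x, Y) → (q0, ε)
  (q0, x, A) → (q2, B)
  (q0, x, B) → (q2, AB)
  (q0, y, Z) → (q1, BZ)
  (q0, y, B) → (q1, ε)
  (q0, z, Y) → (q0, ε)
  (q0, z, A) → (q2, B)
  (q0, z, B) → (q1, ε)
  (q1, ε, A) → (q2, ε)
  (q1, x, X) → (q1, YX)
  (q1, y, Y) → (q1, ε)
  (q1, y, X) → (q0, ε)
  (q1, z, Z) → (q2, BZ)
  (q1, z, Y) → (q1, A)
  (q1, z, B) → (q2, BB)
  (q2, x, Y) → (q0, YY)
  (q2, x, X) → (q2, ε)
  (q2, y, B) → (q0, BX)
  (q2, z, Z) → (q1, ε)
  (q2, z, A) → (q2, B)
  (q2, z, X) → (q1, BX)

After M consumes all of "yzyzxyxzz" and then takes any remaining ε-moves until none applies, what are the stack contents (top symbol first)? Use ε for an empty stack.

BXBZ

(q0, yzyzxyxzz, Z)
  read y, top Z: go to q1, push BZ → (q1, zyzxyxzz, BZ)
  read z, top B: go to q2, push BB → (q2, yzxyxzz, BBZ)
  read y, top B: go to q0, push BX → (q0, zxyxzz, BXBZ)
  read z, top B: go to q1, push ε → (q1, xyxzz, XBZ)
  read x, top X: go to q1, push YX → (q1, yxzz, YXBZ)
  read y, top Y: go to q1, push ε → (q1, xzz, XBZ)
  read x, top X: go to q1, push YX → (q1, zz, YXBZ)
  read z, top Y: go to q1, push A → (q1, z, AXBZ)
  ε-move, top A: go to q2, push ε → (q2, z, XBZ)
  read z, top X: go to q1, push BX → (q1, ε, BXBZ)
All input consumed in state q1 with stack BXBZ.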